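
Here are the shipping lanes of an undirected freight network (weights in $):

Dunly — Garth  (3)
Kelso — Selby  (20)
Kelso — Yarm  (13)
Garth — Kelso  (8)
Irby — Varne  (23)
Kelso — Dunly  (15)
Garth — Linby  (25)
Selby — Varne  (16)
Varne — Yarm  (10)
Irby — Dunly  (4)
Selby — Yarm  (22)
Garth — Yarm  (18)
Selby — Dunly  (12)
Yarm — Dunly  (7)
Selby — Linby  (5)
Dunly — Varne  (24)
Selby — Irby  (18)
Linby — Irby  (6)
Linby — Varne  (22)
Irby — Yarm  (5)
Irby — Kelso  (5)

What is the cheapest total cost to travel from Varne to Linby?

$21

Candidate routes:
Varne - Yarm - Irby - Linby: 10+5+6 = 21
Varne - Linby: 22 = 22
Varne - Yarm - Dunly - Irby - Linby: 10+7+4+6 = 27
The minimum is $21 via Varne - Yarm - Irby - Linby.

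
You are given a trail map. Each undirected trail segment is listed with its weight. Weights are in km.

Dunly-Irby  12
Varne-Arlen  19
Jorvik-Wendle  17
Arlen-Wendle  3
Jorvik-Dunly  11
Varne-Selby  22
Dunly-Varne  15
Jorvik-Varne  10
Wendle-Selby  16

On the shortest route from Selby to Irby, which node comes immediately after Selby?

Varne

Candidate routes:
Selby - Varne - Jorvik - Dunly - Irby: 22+10+11+12 = 55
Selby - Varne - Dunly - Irby: 22+15+12 = 49
Selby - Wendle - Jorvik - Dunly - Irby: 16+17+11+12 = 56
The minimum is 49 km via Selby - Varne - Dunly - Irby.
So from Selby the first move is to Varne.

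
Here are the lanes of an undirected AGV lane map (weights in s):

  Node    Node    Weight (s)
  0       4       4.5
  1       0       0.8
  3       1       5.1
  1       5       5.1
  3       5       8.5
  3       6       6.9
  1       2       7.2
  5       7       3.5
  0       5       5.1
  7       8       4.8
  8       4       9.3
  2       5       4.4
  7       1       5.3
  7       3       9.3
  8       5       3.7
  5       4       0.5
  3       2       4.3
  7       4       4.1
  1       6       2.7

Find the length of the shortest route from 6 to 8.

Shortest distances from 6:
6: 0
1: 2.7  (via 6)
0: 3.5  (via 1)
3: 6.9  (via 6)
5: 7.8  (via 1)
4: 8  (via 0)
7: 8  (via 1)
2: 9.9  (via 1)
8: 11.5  (via 5)
Shortest route: 6 → 1 → 5 → 8 = 11.5 s.

11.5 s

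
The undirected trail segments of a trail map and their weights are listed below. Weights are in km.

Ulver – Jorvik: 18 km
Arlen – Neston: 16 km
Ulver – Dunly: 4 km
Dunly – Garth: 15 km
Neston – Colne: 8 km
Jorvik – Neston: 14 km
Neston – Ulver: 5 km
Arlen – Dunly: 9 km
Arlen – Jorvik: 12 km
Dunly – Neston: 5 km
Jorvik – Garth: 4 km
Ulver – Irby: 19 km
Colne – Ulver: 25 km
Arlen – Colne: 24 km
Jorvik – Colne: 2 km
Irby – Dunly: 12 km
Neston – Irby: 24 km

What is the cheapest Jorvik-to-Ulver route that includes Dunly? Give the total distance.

Shortest Jorvik→Dunly: Jorvik–Colne–Neston–Dunly = 15
Best Dunly to Ulver: Dunly–Ulver costing 4
Total via Dunly: 15 + 4 = 19 km.

19 km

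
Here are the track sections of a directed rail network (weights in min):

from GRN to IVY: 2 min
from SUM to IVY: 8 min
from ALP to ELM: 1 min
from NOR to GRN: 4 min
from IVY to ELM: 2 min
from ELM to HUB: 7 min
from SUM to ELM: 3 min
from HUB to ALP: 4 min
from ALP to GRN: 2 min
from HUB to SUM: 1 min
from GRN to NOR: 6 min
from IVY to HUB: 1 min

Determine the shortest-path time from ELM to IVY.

Running Dijkstra from ELM:
ELM: 0
HUB: 7  (via ELM)
SUM: 8  (via HUB)
ALP: 11  (via HUB)
GRN: 13  (via ALP)
IVY: 15  (via GRN)
Shortest route: ELM–HUB–ALP–GRN–IVY = 15 min.

15 min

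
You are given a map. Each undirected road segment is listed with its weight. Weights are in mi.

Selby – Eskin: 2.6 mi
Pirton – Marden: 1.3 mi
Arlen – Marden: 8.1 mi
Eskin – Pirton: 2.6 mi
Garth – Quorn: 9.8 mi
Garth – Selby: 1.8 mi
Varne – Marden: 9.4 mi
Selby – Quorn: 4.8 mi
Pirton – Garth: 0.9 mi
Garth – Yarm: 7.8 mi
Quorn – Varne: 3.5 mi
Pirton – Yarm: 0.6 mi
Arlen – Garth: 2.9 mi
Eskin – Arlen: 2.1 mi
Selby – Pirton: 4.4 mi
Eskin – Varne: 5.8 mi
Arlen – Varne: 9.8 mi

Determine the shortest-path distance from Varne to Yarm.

Settle nodes by increasing distance from Varne:
Varne: 0
Quorn: 3.5  (via Varne)
Eskin: 5.8  (via Varne)
Arlen: 7.9  (via Eskin)
Selby: 8.3  (via Quorn)
Pirton: 8.4  (via Eskin)
Yarm: 9  (via Pirton)
Shortest route: Varne → Eskin → Pirton → Yarm = 9 mi.

9 mi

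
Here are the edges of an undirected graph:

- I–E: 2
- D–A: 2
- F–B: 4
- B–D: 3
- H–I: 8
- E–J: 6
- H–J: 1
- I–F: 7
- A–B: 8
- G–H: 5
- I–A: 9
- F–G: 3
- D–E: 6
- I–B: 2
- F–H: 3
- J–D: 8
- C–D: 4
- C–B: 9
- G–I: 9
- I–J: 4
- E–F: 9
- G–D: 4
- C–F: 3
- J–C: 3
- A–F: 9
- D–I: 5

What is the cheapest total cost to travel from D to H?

8

Compare a few routes:
D → C → J → H: 4+3+1 = 8
D → J → H: 8+1 = 9
Cheapest is D → C → J → H at 8.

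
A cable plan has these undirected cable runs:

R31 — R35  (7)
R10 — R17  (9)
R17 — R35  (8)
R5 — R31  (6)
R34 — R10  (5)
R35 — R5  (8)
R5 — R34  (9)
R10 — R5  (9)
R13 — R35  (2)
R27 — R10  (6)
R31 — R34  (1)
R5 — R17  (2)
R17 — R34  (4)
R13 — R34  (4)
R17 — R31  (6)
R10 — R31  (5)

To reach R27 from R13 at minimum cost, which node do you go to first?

R34

Compare a few routes:
R13 - R34 - R31 - R10 - R27: 4+1+5+6 = 16
R13 - R35 - R31 - R10 - R27: 2+7+5+6 = 20
R13 - R34 - R10 - R27: 4+5+6 = 15
The minimum is 15 via R13 - R34 - R10 - R27.
So from R13 the first move is to R34.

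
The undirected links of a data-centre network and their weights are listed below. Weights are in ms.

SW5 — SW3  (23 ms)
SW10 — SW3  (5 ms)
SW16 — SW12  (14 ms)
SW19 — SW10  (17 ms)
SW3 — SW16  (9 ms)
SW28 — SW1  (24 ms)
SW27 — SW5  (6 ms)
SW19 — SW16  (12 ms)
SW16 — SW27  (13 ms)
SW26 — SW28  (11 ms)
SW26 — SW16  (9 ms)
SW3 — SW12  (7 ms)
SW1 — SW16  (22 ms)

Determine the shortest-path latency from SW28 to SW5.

39 ms

Running Dijkstra from SW28:
SW28: 0
SW26: 11  (via SW28)
SW16: 20  (via SW26)
SW1: 24  (via SW28)
SW3: 29  (via SW16)
SW19: 32  (via SW16)
SW27: 33  (via SW16)
SW10: 34  (via SW3)
SW12: 34  (via SW16)
SW5: 39  (via SW27)
Shortest route: SW28–SW26–SW16–SW27–SW5 = 39 ms.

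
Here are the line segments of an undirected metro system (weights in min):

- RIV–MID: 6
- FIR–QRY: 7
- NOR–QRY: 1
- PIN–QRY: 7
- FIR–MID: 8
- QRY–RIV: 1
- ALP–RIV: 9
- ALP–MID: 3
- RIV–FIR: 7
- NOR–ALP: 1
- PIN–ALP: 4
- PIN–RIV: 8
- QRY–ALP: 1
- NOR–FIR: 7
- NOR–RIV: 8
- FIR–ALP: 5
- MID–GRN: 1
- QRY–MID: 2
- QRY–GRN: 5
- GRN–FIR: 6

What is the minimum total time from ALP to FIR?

5 min

Shortest distances from ALP:
ALP: 0
NOR: 1  (via ALP)
QRY: 1  (via ALP)
RIV: 2  (via QRY)
MID: 3  (via ALP)
PIN: 4  (via ALP)
GRN: 4  (via MID)
FIR: 5  (via ALP)
Shortest route: ALP–FIR = 5 min.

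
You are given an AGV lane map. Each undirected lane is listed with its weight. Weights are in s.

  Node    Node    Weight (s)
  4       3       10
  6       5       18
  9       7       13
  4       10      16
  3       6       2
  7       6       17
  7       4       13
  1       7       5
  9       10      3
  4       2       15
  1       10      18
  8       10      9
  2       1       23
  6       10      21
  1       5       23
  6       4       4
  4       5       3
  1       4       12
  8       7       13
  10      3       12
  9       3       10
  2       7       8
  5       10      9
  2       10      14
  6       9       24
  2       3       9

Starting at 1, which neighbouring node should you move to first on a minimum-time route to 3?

Candidate routes:
1 → 4 → 3: 12+10 = 22
1 → 4 → 6 → 3: 12+4+2 = 18
1 → 7 → 2 → 3: 5+8+9 = 22
Cheapest is 1 → 4 → 6 → 3 at 18 s.
So from 1 the first move is to 4.

4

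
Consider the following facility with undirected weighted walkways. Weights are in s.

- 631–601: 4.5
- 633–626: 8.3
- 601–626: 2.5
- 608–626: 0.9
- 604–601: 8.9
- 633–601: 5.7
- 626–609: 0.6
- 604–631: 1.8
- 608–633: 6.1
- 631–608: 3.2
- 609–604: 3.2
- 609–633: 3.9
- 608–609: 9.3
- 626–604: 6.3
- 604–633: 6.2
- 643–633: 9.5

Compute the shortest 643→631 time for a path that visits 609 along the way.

18.1 s

Shortest 643→609: 643 → 633 → 609 = 13.4
Best 609 to 631: 609 → 626 → 608 → 631 costing 4.7
Total via 609: 13.4 + 4.7 = 18.1 s.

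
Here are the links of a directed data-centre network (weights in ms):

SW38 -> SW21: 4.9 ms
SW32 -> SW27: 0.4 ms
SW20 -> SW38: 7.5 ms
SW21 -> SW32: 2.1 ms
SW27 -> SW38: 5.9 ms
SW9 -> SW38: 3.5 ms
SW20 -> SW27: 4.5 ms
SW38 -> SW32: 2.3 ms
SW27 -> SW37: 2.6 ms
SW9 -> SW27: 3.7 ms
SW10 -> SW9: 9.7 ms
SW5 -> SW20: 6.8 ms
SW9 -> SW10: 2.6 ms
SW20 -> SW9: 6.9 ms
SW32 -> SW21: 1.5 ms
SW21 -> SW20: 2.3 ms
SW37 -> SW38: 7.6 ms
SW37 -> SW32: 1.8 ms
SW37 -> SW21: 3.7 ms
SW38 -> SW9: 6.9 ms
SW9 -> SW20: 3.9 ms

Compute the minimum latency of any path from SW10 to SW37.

Settle nodes by increasing distance from SW10:
SW10: 0
SW9: 9.7  (via SW10)
SW38: 13.2  (via SW9)
SW27: 13.4  (via SW9)
SW20: 13.6  (via SW9)
SW32: 15.5  (via SW38)
SW37: 16  (via SW27)
Shortest route: SW10 → SW9 → SW27 → SW37 = 16 ms.

16 ms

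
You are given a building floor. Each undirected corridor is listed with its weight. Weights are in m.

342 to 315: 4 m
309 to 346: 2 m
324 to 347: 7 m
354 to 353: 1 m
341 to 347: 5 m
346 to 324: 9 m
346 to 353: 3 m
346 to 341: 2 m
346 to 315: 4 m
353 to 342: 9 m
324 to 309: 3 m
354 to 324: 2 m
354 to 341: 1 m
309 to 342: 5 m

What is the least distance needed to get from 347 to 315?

11 m

Shortest distances from 347:
347: 0
341: 5  (via 347)
354: 6  (via 341)
346: 7  (via 341)
324: 7  (via 347)
353: 7  (via 354)
309: 9  (via 346)
315: 11  (via 346)
Shortest route: 347–341–346–315 = 11 m.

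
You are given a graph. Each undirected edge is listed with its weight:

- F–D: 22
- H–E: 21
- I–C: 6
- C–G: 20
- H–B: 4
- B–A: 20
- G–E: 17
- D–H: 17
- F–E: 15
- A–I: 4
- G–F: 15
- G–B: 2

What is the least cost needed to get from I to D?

Candidate routes:
I → A → B → H → D: 4+20+4+17 = 45
I → C → G → B → H → D: 6+20+2+4+17 = 49
Cheapest is I → A → B → H → D at 45.

45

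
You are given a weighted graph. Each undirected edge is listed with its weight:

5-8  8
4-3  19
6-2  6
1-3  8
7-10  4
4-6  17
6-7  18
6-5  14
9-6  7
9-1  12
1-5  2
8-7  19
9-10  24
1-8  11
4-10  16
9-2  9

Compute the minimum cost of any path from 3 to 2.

Running Dijkstra from 3:
3: 0
1: 8  (via 3)
5: 10  (via 1)
8: 18  (via 5)
4: 19  (via 3)
9: 20  (via 1)
6: 24  (via 5)
2: 29  (via 9)
Shortest route: 3 → 1 → 9 → 2 = 29.

29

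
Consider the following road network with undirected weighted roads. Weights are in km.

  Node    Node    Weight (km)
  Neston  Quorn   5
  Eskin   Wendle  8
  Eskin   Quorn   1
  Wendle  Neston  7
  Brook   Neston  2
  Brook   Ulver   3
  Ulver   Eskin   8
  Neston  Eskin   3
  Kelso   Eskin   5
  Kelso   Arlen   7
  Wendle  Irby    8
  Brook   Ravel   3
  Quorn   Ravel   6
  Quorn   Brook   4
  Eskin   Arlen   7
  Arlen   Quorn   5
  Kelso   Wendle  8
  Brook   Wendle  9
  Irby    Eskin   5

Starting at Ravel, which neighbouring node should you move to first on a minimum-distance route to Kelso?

Quorn

Compare a few routes:
Ravel → Brook → Neston → Eskin → Kelso: 3+2+3+5 = 13
Ravel → Quorn → Eskin → Kelso: 6+1+5 = 12
Ravel → Brook → Quorn → Eskin → Kelso: 3+4+1+5 = 13
Cheapest is Ravel → Quorn → Eskin → Kelso at 12 km.
So from Ravel the first move is to Quorn.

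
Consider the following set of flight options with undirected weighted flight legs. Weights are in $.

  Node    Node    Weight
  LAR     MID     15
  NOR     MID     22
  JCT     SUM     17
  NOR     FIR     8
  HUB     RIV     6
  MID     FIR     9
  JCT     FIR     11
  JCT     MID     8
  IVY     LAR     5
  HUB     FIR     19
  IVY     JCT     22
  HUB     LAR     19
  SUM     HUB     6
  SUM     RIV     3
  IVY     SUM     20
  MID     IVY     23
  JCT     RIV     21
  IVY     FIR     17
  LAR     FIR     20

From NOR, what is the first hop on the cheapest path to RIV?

FIR

Enumerating some paths:
NOR - FIR - HUB - RIV: 8+19+6 = 33
NOR - FIR - HUB - SUM - RIV: 8+19+6+3 = 36
The minimum is $33 via NOR - FIR - HUB - RIV.
So from NOR the first move is to FIR.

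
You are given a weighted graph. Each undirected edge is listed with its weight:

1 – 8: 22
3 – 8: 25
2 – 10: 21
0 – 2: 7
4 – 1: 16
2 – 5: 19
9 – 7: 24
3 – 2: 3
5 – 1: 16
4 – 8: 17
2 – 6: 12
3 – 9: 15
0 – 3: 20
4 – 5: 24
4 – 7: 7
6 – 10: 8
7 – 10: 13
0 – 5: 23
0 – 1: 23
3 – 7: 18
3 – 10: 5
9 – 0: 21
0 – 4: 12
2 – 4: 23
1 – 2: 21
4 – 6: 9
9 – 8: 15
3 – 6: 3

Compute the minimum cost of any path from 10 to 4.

Shortest distances from 10:
10: 0
3: 5  (via 10)
2: 8  (via 3)
6: 8  (via 10)
7: 13  (via 10)
0: 15  (via 2)
4: 17  (via 6)
Shortest route: 10 → 6 → 4 = 17.

17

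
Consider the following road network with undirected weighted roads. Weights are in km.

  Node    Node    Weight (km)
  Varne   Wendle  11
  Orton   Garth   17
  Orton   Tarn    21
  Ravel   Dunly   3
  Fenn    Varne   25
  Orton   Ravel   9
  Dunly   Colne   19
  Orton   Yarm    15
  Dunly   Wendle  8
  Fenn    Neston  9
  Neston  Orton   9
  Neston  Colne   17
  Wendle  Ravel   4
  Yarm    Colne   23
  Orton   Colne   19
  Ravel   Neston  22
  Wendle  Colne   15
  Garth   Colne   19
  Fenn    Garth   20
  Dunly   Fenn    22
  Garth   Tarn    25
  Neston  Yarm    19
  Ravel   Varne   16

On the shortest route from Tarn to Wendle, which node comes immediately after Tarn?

Orton

Enumerating some paths:
Tarn → Orton → Ravel → Dunly → Wendle: 21+9+3+8 = 41
Tarn → Orton → Ravel → Wendle: 21+9+4 = 34
Cheapest is Tarn → Orton → Ravel → Wendle at 34 km.
So from Tarn the first move is to Orton.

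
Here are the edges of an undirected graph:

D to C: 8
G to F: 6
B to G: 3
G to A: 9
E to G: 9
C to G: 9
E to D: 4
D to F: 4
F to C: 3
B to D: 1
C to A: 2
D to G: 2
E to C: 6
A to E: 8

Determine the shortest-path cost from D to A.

Candidate routes:
D → F → C → A: 4+3+2 = 9
D → G → A: 2+9 = 11
D → C → A: 8+2 = 10
D → E → A: 4+8 = 12
The minimum is 9 via D → F → C → A.

9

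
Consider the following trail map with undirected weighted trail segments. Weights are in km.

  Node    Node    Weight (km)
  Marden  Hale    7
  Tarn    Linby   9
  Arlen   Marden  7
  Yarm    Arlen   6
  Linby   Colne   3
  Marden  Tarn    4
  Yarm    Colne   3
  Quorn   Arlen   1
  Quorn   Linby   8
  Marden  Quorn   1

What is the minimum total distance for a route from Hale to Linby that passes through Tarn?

Shortest Hale→Tarn: Hale–Marden–Tarn = 11
Shortest Tarn→Linby: Tarn–Linby = 9
Total via Tarn: 11 + 9 = 20 km.

20 km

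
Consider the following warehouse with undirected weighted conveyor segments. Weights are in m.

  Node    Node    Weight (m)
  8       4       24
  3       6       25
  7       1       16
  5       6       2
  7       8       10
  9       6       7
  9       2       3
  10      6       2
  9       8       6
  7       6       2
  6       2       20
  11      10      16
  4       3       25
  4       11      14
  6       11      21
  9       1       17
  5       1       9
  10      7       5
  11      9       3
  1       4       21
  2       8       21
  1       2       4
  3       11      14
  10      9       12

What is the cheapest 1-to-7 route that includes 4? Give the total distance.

47 m

Best 1 to 4: 1–4 costing 21
Best 4 to 7: 4–11–9–6–7 costing 26
Total via 4: 21 + 26 = 47 m.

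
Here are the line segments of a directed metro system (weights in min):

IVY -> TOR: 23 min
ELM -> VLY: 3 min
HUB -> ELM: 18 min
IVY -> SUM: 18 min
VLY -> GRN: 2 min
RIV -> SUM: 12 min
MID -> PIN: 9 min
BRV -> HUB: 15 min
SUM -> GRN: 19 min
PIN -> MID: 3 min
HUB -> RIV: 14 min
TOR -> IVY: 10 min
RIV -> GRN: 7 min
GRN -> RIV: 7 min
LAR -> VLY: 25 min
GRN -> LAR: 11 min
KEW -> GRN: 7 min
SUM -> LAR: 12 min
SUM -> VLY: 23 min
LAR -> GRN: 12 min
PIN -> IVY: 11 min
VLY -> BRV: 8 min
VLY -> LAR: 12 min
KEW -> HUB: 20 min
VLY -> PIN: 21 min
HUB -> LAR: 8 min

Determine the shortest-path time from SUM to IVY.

55 min

Running Dijkstra from SUM:
SUM: 0
LAR: 12  (via SUM)
GRN: 19  (via SUM)
VLY: 23  (via SUM)
RIV: 26  (via GRN)
BRV: 31  (via VLY)
PIN: 44  (via VLY)
HUB: 46  (via BRV)
MID: 47  (via PIN)
IVY: 55  (via PIN)
Shortest route: SUM → VLY → PIN → IVY = 55 min.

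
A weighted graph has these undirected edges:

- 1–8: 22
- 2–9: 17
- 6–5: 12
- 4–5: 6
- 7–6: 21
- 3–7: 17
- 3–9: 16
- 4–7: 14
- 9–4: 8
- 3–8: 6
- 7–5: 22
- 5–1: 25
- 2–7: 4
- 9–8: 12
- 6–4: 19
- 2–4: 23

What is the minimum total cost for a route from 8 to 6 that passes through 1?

Shortest 8→1: 8 → 1 = 22
Shortest 1→6: 1 → 5 → 6 = 37
Total via 1: 22 + 37 = 59.

59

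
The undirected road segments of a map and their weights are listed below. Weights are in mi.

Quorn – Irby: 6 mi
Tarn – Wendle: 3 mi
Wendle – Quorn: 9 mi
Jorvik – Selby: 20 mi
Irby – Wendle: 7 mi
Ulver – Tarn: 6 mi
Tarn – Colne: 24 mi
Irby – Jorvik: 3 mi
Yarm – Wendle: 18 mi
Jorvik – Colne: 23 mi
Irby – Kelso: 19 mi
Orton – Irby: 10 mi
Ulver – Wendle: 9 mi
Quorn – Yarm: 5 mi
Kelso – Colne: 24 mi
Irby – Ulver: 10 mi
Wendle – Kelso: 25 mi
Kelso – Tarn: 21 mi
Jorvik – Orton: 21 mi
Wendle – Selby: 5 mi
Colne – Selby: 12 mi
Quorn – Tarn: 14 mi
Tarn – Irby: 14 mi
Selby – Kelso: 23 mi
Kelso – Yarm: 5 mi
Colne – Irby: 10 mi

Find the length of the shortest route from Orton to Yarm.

21 mi

Settle nodes by increasing distance from Orton:
Orton: 0
Irby: 10  (via Orton)
Jorvik: 13  (via Irby)
Quorn: 16  (via Irby)
Wendle: 17  (via Irby)
Tarn: 20  (via Wendle)
Colne: 20  (via Irby)
Ulver: 20  (via Irby)
Yarm: 21  (via Quorn)
Shortest route: Orton → Irby → Quorn → Yarm = 21 mi.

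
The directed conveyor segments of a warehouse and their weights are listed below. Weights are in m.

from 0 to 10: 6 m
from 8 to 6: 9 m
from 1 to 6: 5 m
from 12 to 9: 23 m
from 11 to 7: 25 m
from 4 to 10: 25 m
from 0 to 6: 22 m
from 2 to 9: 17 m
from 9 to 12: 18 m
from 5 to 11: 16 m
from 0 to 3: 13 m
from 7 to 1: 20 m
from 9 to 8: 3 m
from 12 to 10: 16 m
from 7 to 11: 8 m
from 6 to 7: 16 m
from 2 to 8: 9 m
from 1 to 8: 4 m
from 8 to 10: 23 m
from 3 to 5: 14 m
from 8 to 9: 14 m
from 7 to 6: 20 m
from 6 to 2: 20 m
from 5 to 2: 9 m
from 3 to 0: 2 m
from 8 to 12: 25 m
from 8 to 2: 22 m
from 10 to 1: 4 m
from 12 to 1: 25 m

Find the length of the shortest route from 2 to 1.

36 m

Shortest distances from 2:
2: 0
8: 9  (via 2)
9: 17  (via 2)
6: 18  (via 8)
10: 32  (via 8)
7: 34  (via 6)
12: 34  (via 8)
1: 36  (via 10)
Shortest route: 2 → 8 → 10 → 1 = 36 m.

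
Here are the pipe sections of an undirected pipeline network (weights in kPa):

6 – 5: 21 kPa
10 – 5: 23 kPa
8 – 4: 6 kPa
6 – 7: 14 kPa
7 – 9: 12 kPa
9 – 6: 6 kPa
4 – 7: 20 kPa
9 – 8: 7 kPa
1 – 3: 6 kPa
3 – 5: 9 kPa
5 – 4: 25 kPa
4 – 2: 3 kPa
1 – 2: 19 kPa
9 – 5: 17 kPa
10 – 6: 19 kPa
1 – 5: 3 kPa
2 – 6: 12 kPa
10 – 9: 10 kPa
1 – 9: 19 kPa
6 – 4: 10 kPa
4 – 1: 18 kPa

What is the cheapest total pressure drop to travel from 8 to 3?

Compare a few routes:
8 → 9 → 5 → 3: 7+17+9 = 33
8 → 4 → 1 → 3: 6+18+6 = 30
8 → 9 → 1 → 3: 7+19+6 = 32
The minimum is 30 kPa via 8 → 4 → 1 → 3.

30 kPa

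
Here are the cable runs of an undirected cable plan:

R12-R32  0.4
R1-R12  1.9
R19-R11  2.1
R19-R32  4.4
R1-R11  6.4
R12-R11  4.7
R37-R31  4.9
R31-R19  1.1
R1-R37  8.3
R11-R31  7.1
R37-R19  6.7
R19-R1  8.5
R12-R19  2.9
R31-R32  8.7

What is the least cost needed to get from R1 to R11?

6.4

Running Dijkstra from R1:
R1: 0
R12: 1.9  (via R1)
R32: 2.3  (via R12)
R19: 4.8  (via R12)
R31: 5.9  (via R19)
R11: 6.4  (via R1)
Shortest route: R1 → R11 = 6.4.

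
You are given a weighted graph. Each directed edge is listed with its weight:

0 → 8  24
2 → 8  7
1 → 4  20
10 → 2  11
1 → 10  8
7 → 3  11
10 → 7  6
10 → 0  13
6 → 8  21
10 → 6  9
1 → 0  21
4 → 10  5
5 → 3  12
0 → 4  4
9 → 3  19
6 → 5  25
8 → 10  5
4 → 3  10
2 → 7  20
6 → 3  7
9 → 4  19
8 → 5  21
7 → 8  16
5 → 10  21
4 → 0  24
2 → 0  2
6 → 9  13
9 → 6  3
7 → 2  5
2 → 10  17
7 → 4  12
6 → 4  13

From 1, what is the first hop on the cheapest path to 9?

Enumerating some paths:
1–0–8–10–6–9: 21+24+5+9+13 = 72
1–10–6–9: 8+9+13 = 30
1–4–10–6–9: 20+5+9+13 = 47
1–0–4–10–6–9: 21+4+5+9+13 = 52
Cheapest is 1–10–6–9 at 30.
So from 1 the first move is to 10.

10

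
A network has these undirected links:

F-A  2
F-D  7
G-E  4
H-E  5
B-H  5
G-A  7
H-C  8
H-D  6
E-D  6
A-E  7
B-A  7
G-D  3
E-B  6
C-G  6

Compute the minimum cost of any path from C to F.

15

Compare a few routes:
C → G → A → F: 6+7+2 = 15
C → G → D → F: 6+3+7 = 16
C → G → E → A → F: 6+4+7+2 = 19
The minimum is 15 via C → G → A → F.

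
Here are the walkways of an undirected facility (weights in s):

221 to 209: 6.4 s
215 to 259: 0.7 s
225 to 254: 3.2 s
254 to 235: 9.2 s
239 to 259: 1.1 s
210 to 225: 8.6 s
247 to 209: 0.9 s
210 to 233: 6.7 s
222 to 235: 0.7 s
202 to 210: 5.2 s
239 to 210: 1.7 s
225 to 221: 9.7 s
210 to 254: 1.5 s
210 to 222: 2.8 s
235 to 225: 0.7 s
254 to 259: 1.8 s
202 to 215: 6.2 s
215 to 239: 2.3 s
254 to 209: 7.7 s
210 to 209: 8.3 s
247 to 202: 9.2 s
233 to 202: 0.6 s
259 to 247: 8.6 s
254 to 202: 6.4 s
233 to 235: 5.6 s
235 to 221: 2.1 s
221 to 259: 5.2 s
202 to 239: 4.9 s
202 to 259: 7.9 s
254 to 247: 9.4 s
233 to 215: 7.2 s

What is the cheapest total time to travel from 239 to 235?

5.2 s

Candidate routes:
239–259–254–225–235: 1.1+1.8+3.2+0.7 = 6.8
239–210–222–235: 1.7+2.8+0.7 = 5.2
Cheapest is 239–210–222–235 at 5.2 s.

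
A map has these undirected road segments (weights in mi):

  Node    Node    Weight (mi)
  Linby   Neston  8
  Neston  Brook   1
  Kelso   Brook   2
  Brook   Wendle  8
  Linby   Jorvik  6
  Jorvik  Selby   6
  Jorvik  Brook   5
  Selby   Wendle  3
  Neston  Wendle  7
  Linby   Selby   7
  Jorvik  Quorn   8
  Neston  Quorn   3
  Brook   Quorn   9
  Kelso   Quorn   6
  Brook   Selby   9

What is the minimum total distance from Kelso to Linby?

Shortest distances from Kelso:
Kelso: 0
Brook: 2  (via Kelso)
Neston: 3  (via Brook)
Quorn: 6  (via Kelso)
Jorvik: 7  (via Brook)
Wendle: 10  (via Brook)
Selby: 11  (via Brook)
Linby: 11  (via Neston)
Shortest route: Kelso → Brook → Neston → Linby = 11 mi.

11 mi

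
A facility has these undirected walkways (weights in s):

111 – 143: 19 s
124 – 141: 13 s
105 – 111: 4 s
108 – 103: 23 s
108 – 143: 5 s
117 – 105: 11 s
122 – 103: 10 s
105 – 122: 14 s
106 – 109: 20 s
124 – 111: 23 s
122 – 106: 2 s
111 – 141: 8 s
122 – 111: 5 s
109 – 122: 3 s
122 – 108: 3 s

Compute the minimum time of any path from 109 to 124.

29 s

Running Dijkstra from 109:
109: 0
122: 3  (via 109)
106: 5  (via 122)
108: 6  (via 122)
111: 8  (via 122)
143: 11  (via 108)
105: 12  (via 111)
103: 13  (via 122)
141: 16  (via 111)
117: 23  (via 105)
124: 29  (via 141)
Shortest route: 109 → 122 → 111 → 141 → 124 = 29 s.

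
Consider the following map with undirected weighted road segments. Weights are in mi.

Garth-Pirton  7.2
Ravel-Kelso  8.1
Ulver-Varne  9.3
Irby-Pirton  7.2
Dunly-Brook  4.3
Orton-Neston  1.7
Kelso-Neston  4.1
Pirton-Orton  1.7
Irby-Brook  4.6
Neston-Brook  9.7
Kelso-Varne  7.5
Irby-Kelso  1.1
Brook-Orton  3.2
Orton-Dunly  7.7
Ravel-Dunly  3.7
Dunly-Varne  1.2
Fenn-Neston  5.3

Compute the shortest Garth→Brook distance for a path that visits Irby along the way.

Best Garth to Irby: Garth–Pirton–Irby costing 14.4
Best Irby to Brook: Irby–Brook costing 4.6
Total via Irby: 14.4 + 4.6 = 19 mi.

19 mi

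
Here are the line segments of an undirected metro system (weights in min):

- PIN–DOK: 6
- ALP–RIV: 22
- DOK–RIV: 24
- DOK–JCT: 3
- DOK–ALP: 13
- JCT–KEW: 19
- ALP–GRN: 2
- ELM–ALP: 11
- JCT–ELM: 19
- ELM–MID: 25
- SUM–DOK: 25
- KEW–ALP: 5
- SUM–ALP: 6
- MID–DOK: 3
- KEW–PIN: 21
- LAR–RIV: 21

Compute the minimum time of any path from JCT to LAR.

Enumerating some paths:
JCT - DOK - RIV - LAR: 3+24+21 = 48
JCT - KEW - ALP - RIV - LAR: 19+5+22+21 = 67
JCT - DOK - ALP - RIV - LAR: 3+13+22+21 = 59
JCT - ELM - ALP - RIV - LAR: 19+11+22+21 = 73
The minimum is 48 min via JCT - DOK - RIV - LAR.

48 min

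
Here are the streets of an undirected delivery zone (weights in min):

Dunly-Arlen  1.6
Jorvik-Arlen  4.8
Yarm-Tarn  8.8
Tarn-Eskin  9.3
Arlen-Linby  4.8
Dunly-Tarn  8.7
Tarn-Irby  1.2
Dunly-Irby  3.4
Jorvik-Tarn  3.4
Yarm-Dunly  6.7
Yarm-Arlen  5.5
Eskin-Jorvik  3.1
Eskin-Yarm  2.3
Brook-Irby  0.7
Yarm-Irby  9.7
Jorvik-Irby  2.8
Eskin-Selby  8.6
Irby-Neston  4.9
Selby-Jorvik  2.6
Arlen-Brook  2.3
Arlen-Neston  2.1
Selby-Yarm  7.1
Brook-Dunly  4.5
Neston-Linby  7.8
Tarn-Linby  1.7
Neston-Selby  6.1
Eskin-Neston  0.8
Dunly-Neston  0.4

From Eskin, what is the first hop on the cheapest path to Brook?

Candidate routes:
Eskin–Neston–Dunly–Irby–Brook: 0.8+0.4+3.4+0.7 = 5.3
Eskin–Neston–Arlen–Brook: 0.8+2.1+2.3 = 5.2
Eskin–Neston–Dunly–Arlen–Brook: 0.8+0.4+1.6+2.3 = 5.1
Cheapest is Eskin–Neston–Dunly–Arlen–Brook at 5.1 min.
So from Eskin the first move is to Neston.

Neston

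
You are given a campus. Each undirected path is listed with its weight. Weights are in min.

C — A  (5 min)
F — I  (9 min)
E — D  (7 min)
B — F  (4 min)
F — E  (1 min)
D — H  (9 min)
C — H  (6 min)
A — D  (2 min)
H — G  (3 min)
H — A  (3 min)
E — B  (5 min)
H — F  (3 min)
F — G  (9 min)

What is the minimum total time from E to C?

10 min

Running Dijkstra from E:
E: 0
F: 1  (via E)
H: 4  (via F)
B: 5  (via E)
A: 7  (via H)
D: 7  (via E)
G: 7  (via H)
C: 10  (via H)
Shortest route: E → F → H → C = 10 min.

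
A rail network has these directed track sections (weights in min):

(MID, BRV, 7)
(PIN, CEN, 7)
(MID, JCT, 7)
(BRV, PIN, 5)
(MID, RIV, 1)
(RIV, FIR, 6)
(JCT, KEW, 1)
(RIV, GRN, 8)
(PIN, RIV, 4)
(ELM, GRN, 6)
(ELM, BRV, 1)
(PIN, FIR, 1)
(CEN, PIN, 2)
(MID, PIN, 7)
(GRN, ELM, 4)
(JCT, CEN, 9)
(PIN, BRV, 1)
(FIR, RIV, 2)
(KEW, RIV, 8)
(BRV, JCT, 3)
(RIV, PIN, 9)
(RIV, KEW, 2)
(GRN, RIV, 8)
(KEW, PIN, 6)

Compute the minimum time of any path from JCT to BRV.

8 min

Settle nodes by increasing distance from JCT:
JCT: 0
KEW: 1  (via JCT)
PIN: 7  (via KEW)
BRV: 8  (via PIN)
Shortest route: JCT → KEW → PIN → BRV = 8 min.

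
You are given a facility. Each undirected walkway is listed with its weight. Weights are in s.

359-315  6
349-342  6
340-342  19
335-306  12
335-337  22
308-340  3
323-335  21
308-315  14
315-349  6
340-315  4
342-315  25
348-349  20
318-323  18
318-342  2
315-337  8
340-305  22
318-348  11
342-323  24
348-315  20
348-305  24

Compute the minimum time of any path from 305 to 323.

53 s

Candidate routes:
305–340–342–318–323: 22+19+2+18 = 61
305–348–318–342–323: 24+11+2+24 = 61
305–348–318–323: 24+11+18 = 53
305–340–315–349–342–318–323: 22+4+6+6+2+18 = 58
Cheapest is 305–348–318–323 at 53 s.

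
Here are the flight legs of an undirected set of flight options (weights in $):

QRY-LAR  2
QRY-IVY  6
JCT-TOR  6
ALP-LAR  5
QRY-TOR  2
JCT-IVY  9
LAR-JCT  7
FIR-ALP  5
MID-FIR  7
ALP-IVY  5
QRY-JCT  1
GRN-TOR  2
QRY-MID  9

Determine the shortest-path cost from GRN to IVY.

Candidate routes:
GRN - TOR - QRY - JCT - IVY: 2+2+1+9 = 14
GRN - TOR - JCT - QRY - IVY: 2+6+1+6 = 15
GRN - TOR - QRY - IVY: 2+2+6 = 10
The minimum is $10 via GRN - TOR - QRY - IVY.

$10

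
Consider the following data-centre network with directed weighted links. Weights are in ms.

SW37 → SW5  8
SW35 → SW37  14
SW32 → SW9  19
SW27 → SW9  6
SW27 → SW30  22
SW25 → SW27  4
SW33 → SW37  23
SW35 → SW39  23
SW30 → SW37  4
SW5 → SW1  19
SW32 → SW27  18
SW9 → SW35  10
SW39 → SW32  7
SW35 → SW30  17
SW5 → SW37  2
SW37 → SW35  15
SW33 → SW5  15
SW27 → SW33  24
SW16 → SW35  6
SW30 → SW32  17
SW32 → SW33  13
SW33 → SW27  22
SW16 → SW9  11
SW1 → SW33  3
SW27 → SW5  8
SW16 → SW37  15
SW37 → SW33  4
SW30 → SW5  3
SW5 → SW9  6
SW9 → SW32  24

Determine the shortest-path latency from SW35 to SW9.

Enumerating some paths:
SW35–SW30–SW5–SW9: 17+3+6 = 26
SW35–SW37–SW5–SW9: 14+8+6 = 28
The minimum is 26 ms via SW35–SW30–SW5–SW9.

26 ms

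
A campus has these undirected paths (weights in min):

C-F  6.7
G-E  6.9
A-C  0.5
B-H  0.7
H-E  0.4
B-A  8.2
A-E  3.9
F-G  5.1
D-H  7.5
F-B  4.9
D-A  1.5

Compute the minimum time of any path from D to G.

12.3 min

Enumerating some paths:
D → H → E → G: 7.5+0.4+6.9 = 14.8
D → A → E → G: 1.5+3.9+6.9 = 12.3
D → A → C → F → G: 1.5+0.5+6.7+5.1 = 13.8
Cheapest is D → A → E → G at 12.3 min.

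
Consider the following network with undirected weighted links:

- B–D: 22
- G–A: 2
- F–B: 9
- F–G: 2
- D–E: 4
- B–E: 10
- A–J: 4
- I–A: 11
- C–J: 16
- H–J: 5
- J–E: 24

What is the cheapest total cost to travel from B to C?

33

Compare a few routes:
B–E–J–C: 10+24+16 = 50
B–D–E–J–C: 22+4+24+16 = 66
B–F–G–A–J–C: 9+2+2+4+16 = 33
Cheapest is B–F–G–A–J–C at 33.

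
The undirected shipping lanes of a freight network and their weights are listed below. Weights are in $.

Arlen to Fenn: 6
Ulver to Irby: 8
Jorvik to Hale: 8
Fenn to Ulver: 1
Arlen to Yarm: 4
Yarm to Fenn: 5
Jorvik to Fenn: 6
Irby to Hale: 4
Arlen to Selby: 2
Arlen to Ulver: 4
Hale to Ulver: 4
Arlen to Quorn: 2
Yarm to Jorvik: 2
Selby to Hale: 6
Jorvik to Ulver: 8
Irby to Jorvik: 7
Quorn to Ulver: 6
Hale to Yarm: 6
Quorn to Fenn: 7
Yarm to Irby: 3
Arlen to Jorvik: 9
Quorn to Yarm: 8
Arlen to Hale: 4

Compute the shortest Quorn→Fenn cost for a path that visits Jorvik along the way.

Shortest Quorn→Jorvik: Quorn → Arlen → Yarm → Jorvik = 8
Shortest Jorvik→Fenn: Jorvik → Fenn = 6
Total via Jorvik: 8 + 6 = $14.

$14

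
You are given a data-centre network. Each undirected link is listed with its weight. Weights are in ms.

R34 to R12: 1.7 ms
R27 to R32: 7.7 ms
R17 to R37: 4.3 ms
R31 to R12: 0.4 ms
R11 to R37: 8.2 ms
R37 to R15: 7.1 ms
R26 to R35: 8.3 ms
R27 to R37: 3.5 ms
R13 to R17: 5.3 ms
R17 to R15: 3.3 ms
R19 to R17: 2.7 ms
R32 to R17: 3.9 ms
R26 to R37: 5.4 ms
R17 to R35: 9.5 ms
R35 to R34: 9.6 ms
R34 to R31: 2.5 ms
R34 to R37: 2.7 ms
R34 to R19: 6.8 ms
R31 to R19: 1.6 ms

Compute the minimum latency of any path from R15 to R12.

Enumerating some paths:
R15–R37–R34–R12: 7.1+2.7+1.7 = 11.5
R15–R17–R19–R31–R34–R12: 3.3+2.7+1.6+2.5+1.7 = 11.8
R15–R17–R19–R31–R12: 3.3+2.7+1.6+0.4 = 8
Cheapest is R15–R17–R19–R31–R12 at 8 ms.

8 ms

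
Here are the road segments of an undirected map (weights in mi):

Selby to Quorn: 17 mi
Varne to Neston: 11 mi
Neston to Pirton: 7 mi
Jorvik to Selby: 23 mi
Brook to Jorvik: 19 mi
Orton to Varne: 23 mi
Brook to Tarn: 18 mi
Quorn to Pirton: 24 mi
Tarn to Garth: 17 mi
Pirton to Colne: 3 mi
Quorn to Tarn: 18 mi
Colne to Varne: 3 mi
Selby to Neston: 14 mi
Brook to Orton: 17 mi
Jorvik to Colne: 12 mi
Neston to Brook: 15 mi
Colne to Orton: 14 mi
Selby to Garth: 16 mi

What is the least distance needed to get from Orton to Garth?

52 mi

Candidate routes:
Orton - Colne - Varne - Neston - Selby - Garth: 14+3+11+14+16 = 58
Orton - Colne - Pirton - Neston - Selby - Garth: 14+3+7+14+16 = 54
Orton - Brook - Tarn - Garth: 17+18+17 = 52
Cheapest is Orton - Brook - Tarn - Garth at 52 mi.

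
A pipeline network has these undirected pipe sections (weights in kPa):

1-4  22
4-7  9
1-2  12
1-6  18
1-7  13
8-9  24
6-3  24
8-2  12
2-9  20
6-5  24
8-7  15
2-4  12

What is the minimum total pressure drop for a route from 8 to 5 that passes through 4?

Shortest 8→4: 8–2–4 = 24
Shortest 4→5: 4–1–6–5 = 64
Total via 4: 24 + 64 = 88 kPa.

88 kPa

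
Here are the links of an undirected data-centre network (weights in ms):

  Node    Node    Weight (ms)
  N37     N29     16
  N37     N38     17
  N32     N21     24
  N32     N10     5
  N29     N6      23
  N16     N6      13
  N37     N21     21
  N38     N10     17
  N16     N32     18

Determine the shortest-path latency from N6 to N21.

55 ms

Compare a few routes:
N6 - N16 - N32 - N21: 13+18+24 = 55
N6 - N29 - N37 - N21: 23+16+21 = 60
The minimum is 55 ms via N6 - N16 - N32 - N21.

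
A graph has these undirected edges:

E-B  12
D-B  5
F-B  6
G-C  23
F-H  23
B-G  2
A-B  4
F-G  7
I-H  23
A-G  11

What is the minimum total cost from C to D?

Running Dijkstra from C:
C: 0
G: 23  (via C)
B: 25  (via G)
A: 29  (via B)
D: 30  (via B)
Shortest route: C–G–B–D = 30.

30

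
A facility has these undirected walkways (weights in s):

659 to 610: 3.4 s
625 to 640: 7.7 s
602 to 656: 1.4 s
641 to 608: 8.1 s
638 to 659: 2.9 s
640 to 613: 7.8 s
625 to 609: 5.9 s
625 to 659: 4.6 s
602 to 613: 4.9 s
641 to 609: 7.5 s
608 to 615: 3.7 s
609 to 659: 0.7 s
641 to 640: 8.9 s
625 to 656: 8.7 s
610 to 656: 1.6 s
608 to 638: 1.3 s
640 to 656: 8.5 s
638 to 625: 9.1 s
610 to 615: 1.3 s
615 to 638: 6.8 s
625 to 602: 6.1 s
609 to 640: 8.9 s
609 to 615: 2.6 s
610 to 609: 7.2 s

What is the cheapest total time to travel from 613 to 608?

Running Dijkstra from 613:
613: 0
602: 4.9  (via 613)
656: 6.3  (via 602)
640: 7.8  (via 613)
610: 7.9  (via 656)
615: 9.2  (via 610)
625: 11  (via 602)
659: 11.3  (via 610)
609: 11.8  (via 615)
608: 12.9  (via 615)
Shortest route: 613–602–656–610–615–608 = 12.9 s.

12.9 s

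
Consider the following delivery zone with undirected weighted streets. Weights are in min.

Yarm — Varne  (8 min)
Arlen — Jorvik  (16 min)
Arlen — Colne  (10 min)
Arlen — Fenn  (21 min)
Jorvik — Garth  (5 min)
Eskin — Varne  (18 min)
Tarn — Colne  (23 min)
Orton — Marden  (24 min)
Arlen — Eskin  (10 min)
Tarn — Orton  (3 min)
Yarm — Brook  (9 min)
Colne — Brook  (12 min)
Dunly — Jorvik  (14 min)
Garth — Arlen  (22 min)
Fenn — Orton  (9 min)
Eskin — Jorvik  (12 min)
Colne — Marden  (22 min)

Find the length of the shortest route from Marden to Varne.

Candidate routes:
Marden–Colne–Arlen–Eskin–Varne: 22+10+10+18 = 60
Marden–Colne–Brook–Yarm–Varne: 22+12+9+8 = 51
Cheapest is Marden–Colne–Brook–Yarm–Varne at 51 min.

51 min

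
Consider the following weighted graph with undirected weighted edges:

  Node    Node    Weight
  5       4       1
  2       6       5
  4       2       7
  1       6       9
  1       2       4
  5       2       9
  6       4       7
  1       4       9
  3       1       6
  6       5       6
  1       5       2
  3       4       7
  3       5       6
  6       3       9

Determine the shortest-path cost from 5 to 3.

6

Compare a few routes:
5 → 4 → 3: 1+7 = 8
5 → 3: 6 = 6
5 → 6 → 3: 6+9 = 15
5 → 1 → 3: 2+6 = 8
Cheapest is 5 → 3 at 6.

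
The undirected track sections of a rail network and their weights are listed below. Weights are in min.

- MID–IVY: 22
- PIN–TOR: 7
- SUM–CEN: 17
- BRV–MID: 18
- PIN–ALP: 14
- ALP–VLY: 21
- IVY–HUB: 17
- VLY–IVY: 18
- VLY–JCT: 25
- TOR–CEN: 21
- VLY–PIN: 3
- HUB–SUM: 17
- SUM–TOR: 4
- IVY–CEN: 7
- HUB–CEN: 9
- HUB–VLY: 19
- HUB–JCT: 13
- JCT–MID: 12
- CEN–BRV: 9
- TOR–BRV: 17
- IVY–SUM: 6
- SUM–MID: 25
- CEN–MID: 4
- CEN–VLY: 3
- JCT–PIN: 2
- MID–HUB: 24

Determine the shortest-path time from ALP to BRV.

Shortest distances from ALP:
ALP: 0
PIN: 14  (via ALP)
JCT: 16  (via PIN)
VLY: 17  (via PIN)
CEN: 20  (via VLY)
TOR: 21  (via PIN)
MID: 24  (via CEN)
SUM: 25  (via TOR)
IVY: 27  (via CEN)
HUB: 29  (via JCT)
BRV: 29  (via CEN)
Shortest route: ALP → PIN → VLY → CEN → BRV = 29 min.

29 min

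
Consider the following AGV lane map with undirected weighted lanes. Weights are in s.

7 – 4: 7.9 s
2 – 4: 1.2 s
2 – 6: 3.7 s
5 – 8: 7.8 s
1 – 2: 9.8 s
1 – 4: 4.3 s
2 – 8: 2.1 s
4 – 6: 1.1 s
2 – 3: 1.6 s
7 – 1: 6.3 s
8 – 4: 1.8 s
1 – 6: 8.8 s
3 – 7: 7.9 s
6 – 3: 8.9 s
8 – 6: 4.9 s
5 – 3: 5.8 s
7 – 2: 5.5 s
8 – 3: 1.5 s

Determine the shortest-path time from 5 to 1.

Enumerating some paths:
5 → 3 → 8 → 4 → 1: 5.8+1.5+1.8+4.3 = 13.4
5 → 3 → 2 → 4 → 1: 5.8+1.6+1.2+4.3 = 12.9
The minimum is 12.9 s via 5 → 3 → 2 → 4 → 1.

12.9 s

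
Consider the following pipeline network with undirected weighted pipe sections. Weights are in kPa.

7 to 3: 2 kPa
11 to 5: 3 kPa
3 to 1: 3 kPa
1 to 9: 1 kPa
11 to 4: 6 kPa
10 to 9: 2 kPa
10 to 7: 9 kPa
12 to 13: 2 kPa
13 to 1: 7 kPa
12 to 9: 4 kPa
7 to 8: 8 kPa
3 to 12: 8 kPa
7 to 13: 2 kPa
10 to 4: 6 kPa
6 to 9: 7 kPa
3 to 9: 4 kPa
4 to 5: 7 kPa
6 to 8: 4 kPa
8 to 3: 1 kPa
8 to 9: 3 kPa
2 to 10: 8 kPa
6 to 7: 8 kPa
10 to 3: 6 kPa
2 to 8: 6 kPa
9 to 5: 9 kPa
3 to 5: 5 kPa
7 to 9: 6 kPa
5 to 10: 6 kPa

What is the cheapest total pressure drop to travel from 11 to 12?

14 kPa

Candidate routes:
11 → 5 → 10 → 9 → 12: 3+6+2+4 = 15
11 → 5 → 9 → 12: 3+9+4 = 16
11 → 5 → 3 → 7 → 13 → 12: 3+5+2+2+2 = 14
The minimum is 14 kPa via 11 → 5 → 3 → 7 → 13 → 12.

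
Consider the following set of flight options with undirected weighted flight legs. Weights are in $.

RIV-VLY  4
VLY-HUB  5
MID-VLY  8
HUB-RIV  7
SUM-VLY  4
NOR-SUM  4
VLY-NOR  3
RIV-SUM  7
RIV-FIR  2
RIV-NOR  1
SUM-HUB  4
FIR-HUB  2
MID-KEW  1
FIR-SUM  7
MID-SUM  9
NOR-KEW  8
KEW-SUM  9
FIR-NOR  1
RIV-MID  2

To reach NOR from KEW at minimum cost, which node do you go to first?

Compare a few routes:
KEW → MID → RIV → FIR → NOR: 1+2+2+1 = 6
KEW → MID → RIV → NOR: 1+2+1 = 4
Cheapest is KEW → MID → RIV → NOR at $4.
So from KEW the first move is to MID.

MID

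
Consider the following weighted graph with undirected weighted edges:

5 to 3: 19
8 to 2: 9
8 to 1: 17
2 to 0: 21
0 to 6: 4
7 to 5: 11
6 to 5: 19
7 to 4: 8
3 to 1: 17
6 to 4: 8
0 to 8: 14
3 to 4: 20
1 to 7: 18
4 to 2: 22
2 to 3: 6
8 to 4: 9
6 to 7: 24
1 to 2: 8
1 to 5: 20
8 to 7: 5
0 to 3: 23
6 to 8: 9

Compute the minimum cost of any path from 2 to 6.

18

Running Dijkstra from 2:
2: 0
3: 6  (via 2)
1: 8  (via 2)
8: 9  (via 2)
7: 14  (via 8)
4: 18  (via 8)
6: 18  (via 8)
Shortest route: 2–8–6 = 18.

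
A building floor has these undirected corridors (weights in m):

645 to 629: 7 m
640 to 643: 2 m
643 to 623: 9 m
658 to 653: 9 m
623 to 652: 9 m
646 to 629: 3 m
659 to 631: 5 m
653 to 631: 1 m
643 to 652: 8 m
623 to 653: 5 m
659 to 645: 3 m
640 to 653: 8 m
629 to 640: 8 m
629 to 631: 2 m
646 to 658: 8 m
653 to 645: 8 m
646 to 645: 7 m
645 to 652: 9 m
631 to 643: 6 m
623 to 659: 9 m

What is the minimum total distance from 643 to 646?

Running Dijkstra from 643:
643: 0
640: 2  (via 643)
631: 6  (via 643)
653: 7  (via 631)
652: 8  (via 643)
629: 8  (via 631)
623: 9  (via 643)
646: 11  (via 629)
Shortest route: 643 → 631 → 629 → 646 = 11 m.

11 m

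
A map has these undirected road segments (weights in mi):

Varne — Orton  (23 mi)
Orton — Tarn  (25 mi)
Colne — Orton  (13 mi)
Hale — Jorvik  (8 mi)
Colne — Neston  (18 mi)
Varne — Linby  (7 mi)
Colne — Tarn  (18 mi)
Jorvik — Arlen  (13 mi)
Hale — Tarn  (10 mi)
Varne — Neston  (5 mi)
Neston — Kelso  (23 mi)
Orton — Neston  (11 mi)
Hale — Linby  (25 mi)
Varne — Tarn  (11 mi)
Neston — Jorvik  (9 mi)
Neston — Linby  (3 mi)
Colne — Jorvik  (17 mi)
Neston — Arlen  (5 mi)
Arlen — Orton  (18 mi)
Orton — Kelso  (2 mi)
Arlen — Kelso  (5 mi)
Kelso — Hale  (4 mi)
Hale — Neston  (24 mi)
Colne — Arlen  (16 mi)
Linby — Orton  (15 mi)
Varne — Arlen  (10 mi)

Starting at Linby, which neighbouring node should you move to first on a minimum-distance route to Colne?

Compare a few routes:
Linby–Neston–Colne: 3+18 = 21
Linby–Neston–Arlen–Colne: 3+5+16 = 24
Cheapest is Linby–Neston–Colne at 21 mi.
So from Linby the first move is to Neston.

Neston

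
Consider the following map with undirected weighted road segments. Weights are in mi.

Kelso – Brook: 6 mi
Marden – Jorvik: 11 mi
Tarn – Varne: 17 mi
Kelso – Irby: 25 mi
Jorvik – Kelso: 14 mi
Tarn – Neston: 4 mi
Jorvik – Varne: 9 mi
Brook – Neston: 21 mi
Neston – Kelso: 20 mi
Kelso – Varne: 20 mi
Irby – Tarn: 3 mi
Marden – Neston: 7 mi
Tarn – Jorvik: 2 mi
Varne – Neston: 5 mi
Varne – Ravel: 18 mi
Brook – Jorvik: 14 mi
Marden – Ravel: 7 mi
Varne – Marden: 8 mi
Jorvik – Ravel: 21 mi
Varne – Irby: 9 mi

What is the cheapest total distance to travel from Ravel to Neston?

Compare a few routes:
Ravel → Varne → Neston: 18+5 = 23
Ravel → Marden → Neston: 7+7 = 14
Ravel → Marden → Varne → Neston: 7+8+5 = 20
The minimum is 14 mi via Ravel → Marden → Neston.

14 mi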